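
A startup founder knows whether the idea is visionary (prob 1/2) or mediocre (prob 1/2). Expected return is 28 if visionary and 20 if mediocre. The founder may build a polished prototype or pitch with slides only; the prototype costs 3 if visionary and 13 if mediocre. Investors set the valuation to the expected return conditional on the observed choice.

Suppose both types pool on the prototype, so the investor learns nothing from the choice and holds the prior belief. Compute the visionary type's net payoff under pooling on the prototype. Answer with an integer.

Pooled valuation = 1/2·28 + 1/2·20 = 24.
visionary pays cost 3 for the prototype, so net payoff = 24 − 3 = 21.

21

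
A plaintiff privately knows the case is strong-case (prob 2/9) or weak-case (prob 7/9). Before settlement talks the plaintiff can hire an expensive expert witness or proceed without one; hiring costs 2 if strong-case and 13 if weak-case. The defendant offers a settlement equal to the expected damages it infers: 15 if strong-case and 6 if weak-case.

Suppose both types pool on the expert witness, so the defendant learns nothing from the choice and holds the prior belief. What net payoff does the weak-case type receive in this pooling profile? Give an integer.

Pooled settlement = 2/9·15 + 7/9·6 = 8.
weak-case pays cost 13 for the expert witness, so net payoff = 8 − 13 = -5.

-5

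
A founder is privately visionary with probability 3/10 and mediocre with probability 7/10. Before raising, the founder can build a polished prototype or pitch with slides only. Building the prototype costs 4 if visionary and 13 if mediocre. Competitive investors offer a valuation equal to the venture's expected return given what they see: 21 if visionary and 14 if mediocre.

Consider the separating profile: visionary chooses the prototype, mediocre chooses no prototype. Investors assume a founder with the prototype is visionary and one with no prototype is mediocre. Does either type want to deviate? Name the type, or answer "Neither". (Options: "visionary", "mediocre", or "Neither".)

The prototype pays 21; no prototype pays 14.
visionary: assigned the prototype, nets 21 − 4 = 17; deviating to no prototype nets 14.
mediocre: assigned no prototype, nets 14; deviating to the prototype nets 21 − 13 = 8.
Both types strictly prefer their assigned action; no profitable deviation.

Neither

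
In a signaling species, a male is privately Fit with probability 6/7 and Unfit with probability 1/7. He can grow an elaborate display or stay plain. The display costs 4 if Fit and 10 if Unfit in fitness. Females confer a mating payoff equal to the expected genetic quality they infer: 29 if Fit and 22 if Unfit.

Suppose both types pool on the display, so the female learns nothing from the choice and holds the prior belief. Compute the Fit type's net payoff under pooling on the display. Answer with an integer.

Pooled mating payoff = 6/7·29 + 1/7·22 = 28.
Fit pays cost 4 for the display, so net payoff = 28 − 4 = 24.

24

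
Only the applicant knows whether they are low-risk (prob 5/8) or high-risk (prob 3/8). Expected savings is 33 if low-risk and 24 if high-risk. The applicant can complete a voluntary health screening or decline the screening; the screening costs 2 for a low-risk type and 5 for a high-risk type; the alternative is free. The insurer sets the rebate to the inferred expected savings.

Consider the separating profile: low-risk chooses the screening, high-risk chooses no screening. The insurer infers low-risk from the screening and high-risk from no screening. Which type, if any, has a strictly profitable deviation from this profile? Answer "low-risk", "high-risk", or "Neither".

The screening pays 33; no screening pays 24.
low-risk: assigned the screening, nets 33 − 2 = 31; deviating to no screening nets 24.
high-risk: assigned no screening, nets 24; deviating to the screening nets 33 − 5 = 28.
The high-risk type gains 4 by deviating.

high-risk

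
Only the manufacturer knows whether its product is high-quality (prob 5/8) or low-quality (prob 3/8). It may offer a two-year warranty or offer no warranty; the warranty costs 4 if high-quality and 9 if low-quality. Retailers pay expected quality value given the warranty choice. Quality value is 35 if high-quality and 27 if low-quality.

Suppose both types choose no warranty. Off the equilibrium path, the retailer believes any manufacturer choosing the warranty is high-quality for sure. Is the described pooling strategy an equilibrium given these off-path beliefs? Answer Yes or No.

Yes

On path, the retailer holds the prior and pays 5/8·35 + 3/8·27 = 32. Off path (the warranty), believing high-quality, it pays 35.
high-quality: no warranty nets 32; the warranty nets 35 − 4 = 31. high-quality stays.
low-quality: no warranty nets 32; the warranty nets 35 − 9 = 26. low-quality stays.
No type deviates, so pooling is sustained.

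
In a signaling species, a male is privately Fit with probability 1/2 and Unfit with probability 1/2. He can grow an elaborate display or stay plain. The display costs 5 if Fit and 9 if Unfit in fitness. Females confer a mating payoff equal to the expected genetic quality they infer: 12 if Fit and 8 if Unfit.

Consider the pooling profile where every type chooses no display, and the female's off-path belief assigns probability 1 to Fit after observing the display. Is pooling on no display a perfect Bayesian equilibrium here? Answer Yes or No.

On path, the female holds the prior and pays 1/2·12 + 1/2·8 = 10. Off path (the display), believing Fit, it pays 12.
Fit: no display nets 10; the display nets 12 − 5 = 7. Fit stays.
Unfit: no display nets 10; the display nets 12 − 9 = 3. Unfit stays.
No type deviates, so pooling is sustained.

Yes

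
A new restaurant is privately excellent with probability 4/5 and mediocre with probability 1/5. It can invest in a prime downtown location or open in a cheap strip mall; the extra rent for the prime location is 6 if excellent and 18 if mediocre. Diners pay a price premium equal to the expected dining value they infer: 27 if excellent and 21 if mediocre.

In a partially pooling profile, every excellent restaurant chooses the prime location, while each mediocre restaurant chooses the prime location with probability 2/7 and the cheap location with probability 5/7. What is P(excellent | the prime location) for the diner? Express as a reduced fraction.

P(the prime location) = (4/5)·1 + (1/5)·(2/7) = 6/7.
By Bayes' rule, P(excellent | the prime location) = (4/5) / (6/7) = 14/15.

14/15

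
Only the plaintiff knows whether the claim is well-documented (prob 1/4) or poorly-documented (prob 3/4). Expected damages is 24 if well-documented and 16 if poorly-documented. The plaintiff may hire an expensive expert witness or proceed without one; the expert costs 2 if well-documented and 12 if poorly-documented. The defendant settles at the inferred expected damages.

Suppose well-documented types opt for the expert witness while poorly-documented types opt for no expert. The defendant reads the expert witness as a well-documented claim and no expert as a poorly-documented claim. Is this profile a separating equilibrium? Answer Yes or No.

Yes

Under these beliefs, the expert witness earns settlement 24 and no expert earns settlement 16.
well-documented: the expert witness nets 24 − 2 = 22; no expert nets 16. well-documented prefers the expert witness.
poorly-documented: the expert witness nets 24 − 12 = 12; no expert nets 16. poorly-documented prefers no expert.
Neither type deviates, so the separating profile is an equilibrium.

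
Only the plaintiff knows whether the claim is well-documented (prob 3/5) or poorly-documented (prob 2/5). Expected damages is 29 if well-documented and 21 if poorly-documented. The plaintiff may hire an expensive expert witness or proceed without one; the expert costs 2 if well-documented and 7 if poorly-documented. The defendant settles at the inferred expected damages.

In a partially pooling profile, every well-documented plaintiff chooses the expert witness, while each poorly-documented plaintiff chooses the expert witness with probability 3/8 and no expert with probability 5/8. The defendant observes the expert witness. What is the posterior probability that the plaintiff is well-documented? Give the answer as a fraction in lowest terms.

P(the expert witness) = (3/5)·1 + (2/5)·(3/8) = 3/4.
By Bayes' rule, P(well-documented | the expert witness) = (3/5) / (3/4) = 4/5.

4/5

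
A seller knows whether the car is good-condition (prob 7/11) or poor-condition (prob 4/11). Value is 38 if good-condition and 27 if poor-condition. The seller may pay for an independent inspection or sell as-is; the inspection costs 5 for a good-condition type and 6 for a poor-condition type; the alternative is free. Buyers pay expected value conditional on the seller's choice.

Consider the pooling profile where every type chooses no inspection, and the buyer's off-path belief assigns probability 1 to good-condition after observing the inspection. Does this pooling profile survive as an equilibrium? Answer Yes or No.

On path, the buyer holds the prior and pays 7/11·38 + 4/11·27 = 34. Off path (the inspection), believing good-condition, it pays 38.
good-condition: no inspection nets 34; the inspection nets 38 − 5 = 33. good-condition stays.
poor-condition: no inspection nets 34; the inspection nets 38 − 6 = 32. poor-condition stays.
No type deviates, so pooling is sustained.

Yes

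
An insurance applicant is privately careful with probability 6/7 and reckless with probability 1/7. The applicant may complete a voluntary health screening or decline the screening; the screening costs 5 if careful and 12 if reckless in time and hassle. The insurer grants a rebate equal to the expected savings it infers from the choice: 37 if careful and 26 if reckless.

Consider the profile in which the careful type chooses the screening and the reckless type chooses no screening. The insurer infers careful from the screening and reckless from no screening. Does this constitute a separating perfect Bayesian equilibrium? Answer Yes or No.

Yes

Under these beliefs, the screening earns rebate 37 and no screening earns rebate 26.
careful: the screening nets 37 − 5 = 32; no screening nets 26. careful prefers the screening.
reckless: the screening nets 37 − 12 = 25; no screening nets 26. reckless prefers no screening.
Neither type deviates, so the separating profile is an equilibrium.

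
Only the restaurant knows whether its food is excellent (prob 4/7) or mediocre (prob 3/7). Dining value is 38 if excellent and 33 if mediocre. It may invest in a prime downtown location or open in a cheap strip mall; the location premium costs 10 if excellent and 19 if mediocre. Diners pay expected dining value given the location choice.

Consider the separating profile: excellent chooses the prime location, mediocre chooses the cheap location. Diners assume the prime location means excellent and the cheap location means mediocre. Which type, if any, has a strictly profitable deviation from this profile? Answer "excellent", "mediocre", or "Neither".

The prime location pays 38; the cheap location pays 33.
excellent: assigned the prime location, nets 38 − 10 = 28; deviating to the cheap location nets 33.
mediocre: assigned the cheap location, nets 33; deviating to the prime location nets 38 − 19 = 19.
The excellent type gains 5 by deviating.

excellent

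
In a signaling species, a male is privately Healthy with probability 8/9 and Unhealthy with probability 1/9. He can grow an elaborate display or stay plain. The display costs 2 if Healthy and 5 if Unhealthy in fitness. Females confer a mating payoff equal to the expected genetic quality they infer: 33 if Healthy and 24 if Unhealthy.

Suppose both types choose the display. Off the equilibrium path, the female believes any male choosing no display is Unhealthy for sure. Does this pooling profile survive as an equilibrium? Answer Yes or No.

On path, the female holds the prior and pays 8/9·33 + 1/9·24 = 32. Off path (no display), believing Unhealthy, it pays 24.
Healthy: the display nets 32 − 2 = 30; no display nets 24. Healthy stays.
Unhealthy: the display nets 32 − 5 = 27; no display nets 24. Unhealthy stays.
No type deviates, so pooling is sustained.

Yes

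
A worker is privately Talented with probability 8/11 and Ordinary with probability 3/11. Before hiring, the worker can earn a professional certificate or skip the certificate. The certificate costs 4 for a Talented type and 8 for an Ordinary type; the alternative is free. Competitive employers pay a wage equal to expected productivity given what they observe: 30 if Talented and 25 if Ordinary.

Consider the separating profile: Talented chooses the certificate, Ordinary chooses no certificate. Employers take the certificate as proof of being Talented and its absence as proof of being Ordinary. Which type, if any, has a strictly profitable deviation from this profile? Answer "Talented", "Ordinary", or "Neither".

The certificate pays 30; no certificate pays 25.
Talented: assigned the certificate, nets 30 − 4 = 26; deviating to no certificate nets 25.
Ordinary: assigned no certificate, nets 25; deviating to the certificate nets 30 − 8 = 22.
Both types strictly prefer their assigned action; no profitable deviation.

Neither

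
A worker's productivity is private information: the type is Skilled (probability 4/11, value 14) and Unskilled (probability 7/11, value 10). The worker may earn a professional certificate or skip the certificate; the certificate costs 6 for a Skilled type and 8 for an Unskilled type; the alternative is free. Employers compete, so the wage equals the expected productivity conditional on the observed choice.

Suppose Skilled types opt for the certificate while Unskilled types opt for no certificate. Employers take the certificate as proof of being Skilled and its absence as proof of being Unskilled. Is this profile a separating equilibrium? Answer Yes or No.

Under these beliefs, the certificate earns wage 14 and no certificate earns wage 10.
Skilled: the certificate nets 14 − 6 = 8; no certificate nets 10. Skilled would deviate to no certificate.
Unskilled: the certificate nets 14 − 8 = 6; no certificate nets 10. Unskilled prefers no certificate.
Skilled has a profitable deviation, so the profile is not an equilibrium.

No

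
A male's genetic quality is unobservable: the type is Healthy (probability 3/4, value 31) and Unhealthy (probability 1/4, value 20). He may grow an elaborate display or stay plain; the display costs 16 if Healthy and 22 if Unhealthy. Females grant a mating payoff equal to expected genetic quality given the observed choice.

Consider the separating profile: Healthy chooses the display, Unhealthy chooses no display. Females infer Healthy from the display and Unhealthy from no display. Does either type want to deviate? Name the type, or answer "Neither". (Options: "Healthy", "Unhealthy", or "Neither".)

The display pays 31; no display pays 20.
Healthy: assigned the display, nets 31 − 16 = 15; deviating to no display nets 20.
Unhealthy: assigned no display, nets 20; deviating to the display nets 31 − 22 = 9.
The Healthy type gains 5 by deviating.

Healthy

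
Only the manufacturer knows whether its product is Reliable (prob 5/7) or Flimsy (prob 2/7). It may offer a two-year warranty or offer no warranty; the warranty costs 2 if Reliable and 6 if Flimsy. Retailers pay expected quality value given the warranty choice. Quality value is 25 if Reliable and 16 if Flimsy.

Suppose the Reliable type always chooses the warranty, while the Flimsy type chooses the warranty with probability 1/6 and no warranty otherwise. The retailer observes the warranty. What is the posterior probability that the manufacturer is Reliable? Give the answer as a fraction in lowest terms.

15/16

P(the warranty) = (5/7)·1 + (2/7)·(1/6) = 16/21.
By Bayes' rule, P(Reliable | the warranty) = (5/7) / (16/21) = 15/16.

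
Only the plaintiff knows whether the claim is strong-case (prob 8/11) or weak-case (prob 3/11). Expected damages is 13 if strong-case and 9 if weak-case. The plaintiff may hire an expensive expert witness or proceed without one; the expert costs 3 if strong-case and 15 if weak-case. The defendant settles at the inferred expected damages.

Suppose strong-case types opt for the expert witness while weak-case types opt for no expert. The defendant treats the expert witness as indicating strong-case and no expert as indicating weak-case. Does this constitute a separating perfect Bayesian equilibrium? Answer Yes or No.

Yes

Under these beliefs, the expert witness earns settlement 13 and no expert earns settlement 9.
strong-case: the expert witness nets 13 − 3 = 10; no expert nets 9. strong-case prefers the expert witness.
weak-case: the expert witness nets 13 − 15 = -2; no expert nets 9. weak-case prefers no expert.
Neither type deviates, so the separating profile is an equilibrium.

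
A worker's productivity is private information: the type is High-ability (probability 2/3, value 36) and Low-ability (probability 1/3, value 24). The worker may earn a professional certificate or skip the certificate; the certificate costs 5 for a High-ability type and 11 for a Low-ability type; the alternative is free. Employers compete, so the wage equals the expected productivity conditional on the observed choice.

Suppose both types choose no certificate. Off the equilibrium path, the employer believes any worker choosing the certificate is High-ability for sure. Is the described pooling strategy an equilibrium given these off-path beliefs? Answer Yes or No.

On path, the employer holds the prior and pays 2/3·36 + 1/3·24 = 32. Off path (the certificate), believing High-ability, it pays 36.
High-ability: no certificate nets 32; the certificate nets 36 − 5 = 31. High-ability stays.
Low-ability: no certificate nets 32; the certificate nets 36 − 11 = 25. Low-ability stays.
No type deviates, so pooling is sustained.

Yes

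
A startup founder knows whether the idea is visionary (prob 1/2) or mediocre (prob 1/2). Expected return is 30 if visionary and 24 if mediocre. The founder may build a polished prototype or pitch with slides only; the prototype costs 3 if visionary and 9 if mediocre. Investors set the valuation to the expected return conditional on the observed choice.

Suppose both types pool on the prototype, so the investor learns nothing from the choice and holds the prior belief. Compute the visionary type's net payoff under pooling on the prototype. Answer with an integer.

Pooled valuation = 1/2·30 + 1/2·24 = 27.
visionary pays cost 3 for the prototype, so net payoff = 27 − 3 = 24.

24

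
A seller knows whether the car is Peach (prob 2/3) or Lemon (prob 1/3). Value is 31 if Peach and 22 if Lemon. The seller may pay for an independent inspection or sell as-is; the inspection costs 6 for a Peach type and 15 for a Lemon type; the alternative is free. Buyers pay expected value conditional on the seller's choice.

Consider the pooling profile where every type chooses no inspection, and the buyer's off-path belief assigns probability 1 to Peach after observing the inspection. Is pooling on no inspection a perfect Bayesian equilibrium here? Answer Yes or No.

Yes

On path, the buyer holds the prior and pays 2/3·31 + 1/3·22 = 28. Off path (the inspection), believing Peach, it pays 31.
Peach: no inspection nets 28; the inspection nets 31 − 6 = 25. Peach stays.
Lemon: no inspection nets 28; the inspection nets 31 − 15 = 16. Lemon stays.
No type deviates, so pooling is sustained.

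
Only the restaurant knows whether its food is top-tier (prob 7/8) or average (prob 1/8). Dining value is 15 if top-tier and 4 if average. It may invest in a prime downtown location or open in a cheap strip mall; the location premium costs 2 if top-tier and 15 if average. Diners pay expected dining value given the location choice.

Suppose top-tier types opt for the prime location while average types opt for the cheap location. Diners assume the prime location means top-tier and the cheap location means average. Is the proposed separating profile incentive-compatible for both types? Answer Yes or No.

Yes

Under these beliefs, the prime location earns price premium 15 and the cheap location earns price premium 4.
top-tier: the prime location nets 15 − 2 = 13; the cheap location nets 4. top-tier prefers the prime location.
average: the prime location nets 15 − 15 = 0; the cheap location nets 4. average prefers the cheap location.
Neither type deviates, so the separating profile is an equilibrium.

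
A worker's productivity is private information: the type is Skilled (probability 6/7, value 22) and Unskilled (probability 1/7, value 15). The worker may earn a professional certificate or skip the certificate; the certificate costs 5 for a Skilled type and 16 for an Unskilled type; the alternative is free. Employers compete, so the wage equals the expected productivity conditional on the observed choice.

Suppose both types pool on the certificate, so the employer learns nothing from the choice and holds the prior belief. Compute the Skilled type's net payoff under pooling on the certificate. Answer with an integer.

Pooled wage = 6/7·22 + 1/7·15 = 21.
Skilled pays cost 5 for the certificate, so net payoff = 21 − 5 = 16.

16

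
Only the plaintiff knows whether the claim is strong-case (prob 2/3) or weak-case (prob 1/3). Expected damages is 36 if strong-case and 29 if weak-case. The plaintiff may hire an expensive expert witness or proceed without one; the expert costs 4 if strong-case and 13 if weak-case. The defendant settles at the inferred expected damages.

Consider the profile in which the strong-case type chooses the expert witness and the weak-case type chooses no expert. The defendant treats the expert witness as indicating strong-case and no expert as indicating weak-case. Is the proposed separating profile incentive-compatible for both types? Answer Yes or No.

Yes

Under these beliefs, the expert witness earns settlement 36 and no expert earns settlement 29.
strong-case: the expert witness nets 36 − 4 = 32; no expert nets 29. strong-case prefers the expert witness.
weak-case: the expert witness nets 36 − 13 = 23; no expert nets 29. weak-case prefers no expert.
Neither type deviates, so the separating profile is an equilibrium.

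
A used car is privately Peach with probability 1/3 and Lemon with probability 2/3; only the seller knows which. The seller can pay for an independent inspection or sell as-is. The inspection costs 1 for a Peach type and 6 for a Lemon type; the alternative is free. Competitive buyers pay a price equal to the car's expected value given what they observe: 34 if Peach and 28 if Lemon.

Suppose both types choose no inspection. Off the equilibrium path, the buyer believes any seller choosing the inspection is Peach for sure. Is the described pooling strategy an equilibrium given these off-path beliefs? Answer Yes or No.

No

On path, the buyer holds the prior and pays 1/3·34 + 2/3·28 = 30. Off path (the inspection), believing Peach, it pays 34.
Peach: no inspection nets 30; the inspection nets 34 − 1 = 33. Peach would deviate.
Lemon: no inspection nets 30; the inspection nets 34 − 6 = 28. Lemon stays.
A type deviates, so pooling fails.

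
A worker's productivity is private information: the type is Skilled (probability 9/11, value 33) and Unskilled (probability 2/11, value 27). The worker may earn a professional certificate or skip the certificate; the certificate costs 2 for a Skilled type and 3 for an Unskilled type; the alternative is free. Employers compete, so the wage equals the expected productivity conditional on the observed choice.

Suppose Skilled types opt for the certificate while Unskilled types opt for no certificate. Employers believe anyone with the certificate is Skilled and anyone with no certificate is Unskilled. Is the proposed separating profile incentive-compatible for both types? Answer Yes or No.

No

Under these beliefs, the certificate earns wage 33 and no certificate earns wage 27.
Skilled: the certificate nets 33 − 2 = 31; no certificate nets 27. Skilled prefers the certificate.
Unskilled: the certificate nets 33 − 3 = 30; no certificate nets 27. Unskilled would deviate to the certificate.
Unskilled has a profitable deviation, so the profile is not an equilibrium.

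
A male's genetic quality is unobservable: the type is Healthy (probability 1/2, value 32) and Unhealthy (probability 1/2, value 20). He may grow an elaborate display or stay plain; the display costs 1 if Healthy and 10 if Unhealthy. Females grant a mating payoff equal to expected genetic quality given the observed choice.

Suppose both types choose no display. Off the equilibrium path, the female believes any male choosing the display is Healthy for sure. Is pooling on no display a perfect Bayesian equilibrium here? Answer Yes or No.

No

On path, the female holds the prior and pays 1/2·32 + 1/2·20 = 26. Off path (the display), believing Healthy, it pays 32.
Healthy: no display nets 26; the display nets 32 − 1 = 31. Healthy would deviate.
Unhealthy: no display nets 26; the display nets 32 − 10 = 22. Unhealthy stays.
A type deviates, so pooling fails.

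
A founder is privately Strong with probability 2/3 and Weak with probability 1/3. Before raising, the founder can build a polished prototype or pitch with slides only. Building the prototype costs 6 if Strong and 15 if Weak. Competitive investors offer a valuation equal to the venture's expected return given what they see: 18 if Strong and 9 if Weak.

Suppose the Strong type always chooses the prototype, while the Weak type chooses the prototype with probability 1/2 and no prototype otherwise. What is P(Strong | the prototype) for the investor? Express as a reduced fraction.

P(the prototype) = (2/3)·1 + (1/3)·(1/2) = 5/6.
By Bayes' rule, P(Strong | the prototype) = (2/3) / (5/6) = 4/5.

4/5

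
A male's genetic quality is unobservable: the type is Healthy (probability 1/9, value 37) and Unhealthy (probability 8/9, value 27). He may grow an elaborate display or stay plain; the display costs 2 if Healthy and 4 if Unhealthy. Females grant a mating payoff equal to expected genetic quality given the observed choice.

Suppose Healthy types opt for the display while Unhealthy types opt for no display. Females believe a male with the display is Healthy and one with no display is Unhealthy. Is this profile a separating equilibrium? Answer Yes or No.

No

Under these beliefs, the display earns mating payoff 37 and no display earns mating payoff 27.
Healthy: the display nets 37 − 2 = 35; no display nets 27. Healthy prefers the display.
Unhealthy: the display nets 37 − 4 = 33; no display nets 27. Unhealthy would deviate to the display.
Unhealthy has a profitable deviation, so the profile is not an equilibrium.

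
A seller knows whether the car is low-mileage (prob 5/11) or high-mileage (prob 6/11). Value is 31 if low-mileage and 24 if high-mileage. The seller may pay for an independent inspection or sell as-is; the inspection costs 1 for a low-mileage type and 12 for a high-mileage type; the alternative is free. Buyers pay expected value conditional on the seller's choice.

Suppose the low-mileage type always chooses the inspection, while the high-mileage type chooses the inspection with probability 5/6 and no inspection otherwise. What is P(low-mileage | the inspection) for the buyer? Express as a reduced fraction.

1/2

P(the inspection) = (5/11)·1 + (6/11)·(5/6) = 10/11.
By Bayes' rule, P(low-mileage | the inspection) = (5/11) / (10/11) = 1/2.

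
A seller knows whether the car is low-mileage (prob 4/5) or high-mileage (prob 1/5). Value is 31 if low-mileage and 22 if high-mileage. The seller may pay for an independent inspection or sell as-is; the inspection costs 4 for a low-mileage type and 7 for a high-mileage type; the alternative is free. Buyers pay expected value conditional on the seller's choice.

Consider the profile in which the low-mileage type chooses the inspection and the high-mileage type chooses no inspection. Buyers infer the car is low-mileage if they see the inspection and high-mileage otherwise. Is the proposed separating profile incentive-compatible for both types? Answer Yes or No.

No

Under these beliefs, the inspection earns price 31 and no inspection earns price 22.
low-mileage: the inspection nets 31 − 4 = 27; no inspection nets 22. low-mileage prefers the inspection.
high-mileage: the inspection nets 31 − 7 = 24; no inspection nets 22. high-mileage would deviate to the inspection.
high-mileage has a profitable deviation, so the profile is not an equilibrium.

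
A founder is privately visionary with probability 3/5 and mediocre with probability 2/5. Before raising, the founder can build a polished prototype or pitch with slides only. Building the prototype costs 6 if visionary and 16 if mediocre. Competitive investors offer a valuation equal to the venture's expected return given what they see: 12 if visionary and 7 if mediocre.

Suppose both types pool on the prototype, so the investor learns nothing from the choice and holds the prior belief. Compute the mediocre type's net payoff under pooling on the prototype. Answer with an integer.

-6

Pooled valuation = 3/5·12 + 2/5·7 = 10.
mediocre pays cost 16 for the prototype, so net payoff = 10 − 16 = -6.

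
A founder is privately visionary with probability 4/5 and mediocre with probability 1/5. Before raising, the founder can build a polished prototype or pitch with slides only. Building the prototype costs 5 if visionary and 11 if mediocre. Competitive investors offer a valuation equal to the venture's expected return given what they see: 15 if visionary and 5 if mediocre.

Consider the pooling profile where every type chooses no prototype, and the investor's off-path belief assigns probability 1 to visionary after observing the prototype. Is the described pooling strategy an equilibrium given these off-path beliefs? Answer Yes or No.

Yes

On path, the investor holds the prior and pays 4/5·15 + 1/5·5 = 13. Off path (the prototype), believing visionary, it pays 15.
visionary: no prototype nets 13; the prototype nets 15 − 5 = 10. visionary stays.
mediocre: no prototype nets 13; the prototype nets 15 − 11 = 4. mediocre stays.
No type deviates, so pooling is sustained.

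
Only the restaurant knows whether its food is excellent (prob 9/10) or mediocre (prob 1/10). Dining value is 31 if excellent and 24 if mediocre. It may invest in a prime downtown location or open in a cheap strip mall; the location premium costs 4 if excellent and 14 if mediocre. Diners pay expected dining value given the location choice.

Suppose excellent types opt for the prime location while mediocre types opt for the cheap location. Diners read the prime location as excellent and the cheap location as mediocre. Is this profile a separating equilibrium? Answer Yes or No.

Under these beliefs, the prime location earns price premium 31 and the cheap location earns price premium 24.
excellent: the prime location nets 31 − 4 = 27; the cheap location nets 24. excellent prefers the prime location.
mediocre: the prime location nets 31 − 14 = 17; the cheap location nets 24. mediocre prefers the cheap location.
Neither type deviates, so the separating profile is an equilibrium.

Yes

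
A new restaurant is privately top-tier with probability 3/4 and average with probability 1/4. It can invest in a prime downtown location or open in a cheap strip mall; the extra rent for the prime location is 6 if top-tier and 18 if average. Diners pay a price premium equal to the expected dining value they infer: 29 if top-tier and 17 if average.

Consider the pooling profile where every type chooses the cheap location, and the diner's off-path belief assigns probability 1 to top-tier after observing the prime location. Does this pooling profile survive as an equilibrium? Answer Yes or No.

On path, the diner holds the prior and pays 3/4·29 + 1/4·17 = 26. Off path (the prime location), believing top-tier, it pays 29.
top-tier: the cheap location nets 26; the prime location nets 29 − 6 = 23. top-tier stays.
average: the cheap location nets 26; the prime location nets 29 − 18 = 11. average stays.
No type deviates, so pooling is sustained.

Yes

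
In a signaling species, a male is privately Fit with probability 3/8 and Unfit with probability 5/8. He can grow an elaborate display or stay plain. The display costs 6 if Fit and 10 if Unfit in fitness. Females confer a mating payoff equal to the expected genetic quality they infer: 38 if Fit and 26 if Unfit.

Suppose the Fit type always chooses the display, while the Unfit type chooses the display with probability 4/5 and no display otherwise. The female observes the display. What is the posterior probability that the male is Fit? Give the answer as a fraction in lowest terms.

P(the display) = (3/8)·1 + (5/8)·(4/5) = 7/8.
By Bayes' rule, P(Fit | the display) = (3/8) / (7/8) = 3/7.

3/7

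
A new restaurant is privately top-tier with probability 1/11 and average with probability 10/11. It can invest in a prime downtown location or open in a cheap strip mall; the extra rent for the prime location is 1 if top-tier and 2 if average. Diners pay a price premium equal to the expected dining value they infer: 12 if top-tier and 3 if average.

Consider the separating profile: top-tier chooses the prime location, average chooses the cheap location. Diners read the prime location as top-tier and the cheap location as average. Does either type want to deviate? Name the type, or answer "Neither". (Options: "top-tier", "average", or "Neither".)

average

The prime location pays 12; the cheap location pays 3.
top-tier: assigned the prime location, nets 12 − 1 = 11; deviating to the cheap location nets 3.
average: assigned the cheap location, nets 3; deviating to the prime location nets 12 − 2 = 10.
The average type gains 7 by deviating.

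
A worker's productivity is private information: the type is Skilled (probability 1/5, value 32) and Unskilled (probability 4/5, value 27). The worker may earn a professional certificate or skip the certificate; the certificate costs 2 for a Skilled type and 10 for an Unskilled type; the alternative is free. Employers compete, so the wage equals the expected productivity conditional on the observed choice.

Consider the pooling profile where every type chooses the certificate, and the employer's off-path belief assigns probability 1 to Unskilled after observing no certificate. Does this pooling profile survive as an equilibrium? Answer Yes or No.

No

On path, the employer holds the prior and pays 1/5·32 + 4/5·27 = 28. Off path (no certificate), believing Unskilled, it pays 27.
Skilled: the certificate nets 28 − 2 = 26; no certificate nets 27. Skilled would deviate.
Unskilled: the certificate nets 28 − 10 = 18; no certificate nets 27. Unskilled would deviate.
A type deviates, so pooling fails.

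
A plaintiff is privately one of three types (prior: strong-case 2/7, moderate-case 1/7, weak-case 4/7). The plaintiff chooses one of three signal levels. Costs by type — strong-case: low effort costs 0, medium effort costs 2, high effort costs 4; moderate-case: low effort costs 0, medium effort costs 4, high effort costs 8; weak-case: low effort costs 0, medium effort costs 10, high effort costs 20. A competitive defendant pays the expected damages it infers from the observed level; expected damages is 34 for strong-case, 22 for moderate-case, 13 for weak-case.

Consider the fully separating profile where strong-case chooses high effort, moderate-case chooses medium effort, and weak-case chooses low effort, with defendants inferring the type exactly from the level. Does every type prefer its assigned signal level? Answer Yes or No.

No

Separating settlements: high effort → 34, medium effort → 22, low effort → 13.
strong-case (assigned high effort): low effort: 13 − 0 = 13; medium effort: 22 − 2 = 20; high effort: 34 − 4 = 30. strong-case stays.
moderate-case (assigned medium effort): low effort: 13 − 0 = 13; medium effort: 22 − 4 = 18; high effort: 34 − 8 = 26. moderate-case prefers high effort.
weak-case (assigned low effort): low effort: 13 − 0 = 13; medium effort: 22 − 10 = 12; high effort: 34 − 20 = 14. weak-case prefers high effort.
At least one type deviates; the separating profile fails.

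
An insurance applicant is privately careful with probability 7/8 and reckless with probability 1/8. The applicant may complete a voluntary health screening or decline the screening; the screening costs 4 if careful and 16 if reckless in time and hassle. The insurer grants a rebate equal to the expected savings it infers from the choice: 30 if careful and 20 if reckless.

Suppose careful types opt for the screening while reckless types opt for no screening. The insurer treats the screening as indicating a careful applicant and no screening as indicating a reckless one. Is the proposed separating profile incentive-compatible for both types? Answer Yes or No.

Under these beliefs, the screening earns rebate 30 and no screening earns rebate 20.
careful: the screening nets 30 − 4 = 26; no screening nets 20. careful prefers the screening.
reckless: the screening nets 30 − 16 = 14; no screening nets 20. reckless prefers no screening.
Neither type deviates, so the separating profile is an equilibrium.

Yes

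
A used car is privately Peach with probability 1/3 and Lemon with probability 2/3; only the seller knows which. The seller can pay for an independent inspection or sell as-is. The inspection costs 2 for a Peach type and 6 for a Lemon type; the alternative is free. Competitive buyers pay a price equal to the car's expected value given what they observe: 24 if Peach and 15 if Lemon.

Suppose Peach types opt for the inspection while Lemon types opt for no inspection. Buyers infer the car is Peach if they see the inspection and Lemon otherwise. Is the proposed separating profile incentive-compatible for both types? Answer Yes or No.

Under these beliefs, the inspection earns price 24 and no inspection earns price 15.
Peach: the inspection nets 24 − 2 = 22; no inspection nets 15. Peach prefers the inspection.
Lemon: the inspection nets 24 − 6 = 18; no inspection nets 15. Lemon would deviate to the inspection.
Lemon has a profitable deviation, so the profile is not an equilibrium.

No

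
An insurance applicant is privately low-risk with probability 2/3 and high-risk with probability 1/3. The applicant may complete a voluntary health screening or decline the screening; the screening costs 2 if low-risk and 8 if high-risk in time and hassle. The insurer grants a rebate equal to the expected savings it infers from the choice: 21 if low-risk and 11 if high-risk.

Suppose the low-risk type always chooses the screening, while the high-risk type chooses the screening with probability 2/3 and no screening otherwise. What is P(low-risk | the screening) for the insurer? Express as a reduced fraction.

3/4

P(the screening) = (2/3)·1 + (1/3)·(2/3) = 8/9.
By Bayes' rule, P(low-risk | the screening) = (2/3) / (8/9) = 3/4.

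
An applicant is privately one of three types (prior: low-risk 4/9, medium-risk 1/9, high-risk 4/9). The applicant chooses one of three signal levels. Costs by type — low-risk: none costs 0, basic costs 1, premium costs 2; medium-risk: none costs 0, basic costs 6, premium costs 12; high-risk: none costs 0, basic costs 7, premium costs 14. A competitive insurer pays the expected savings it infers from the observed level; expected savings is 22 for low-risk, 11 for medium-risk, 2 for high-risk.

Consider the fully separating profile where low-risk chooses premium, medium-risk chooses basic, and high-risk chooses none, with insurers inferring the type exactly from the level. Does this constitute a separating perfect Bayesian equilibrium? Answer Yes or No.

No

Separating rebates: premium → 22, basic → 11, none → 2.
low-risk (assigned premium): none: 2 − 0 = 2; basic: 11 − 1 = 10; premium: 22 − 2 = 20. low-risk stays.
medium-risk (assigned basic): none: 2 − 0 = 2; basic: 11 − 6 = 5; premium: 22 − 12 = 10. medium-risk prefers premium.
high-risk (assigned none): none: 2 − 0 = 2; basic: 11 − 7 = 4; premium: 22 − 14 = 8. high-risk prefers premium.
At least one type deviates; the separating profile fails.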